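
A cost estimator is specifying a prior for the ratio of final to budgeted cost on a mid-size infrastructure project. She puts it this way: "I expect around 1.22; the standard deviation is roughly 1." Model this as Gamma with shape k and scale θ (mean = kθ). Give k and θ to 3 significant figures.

k ≈ 1.49, θ ≈ 0.82

For Gamma(k, scale θ): mean = kθ, variance = kθ², so CV = 1/√k.
CV = SD/mean = 1/1.22 = 0.8197, hence k = 1/CV² = 1.49.
Then θ = mean/k = 1.22/1.49 = 0.82.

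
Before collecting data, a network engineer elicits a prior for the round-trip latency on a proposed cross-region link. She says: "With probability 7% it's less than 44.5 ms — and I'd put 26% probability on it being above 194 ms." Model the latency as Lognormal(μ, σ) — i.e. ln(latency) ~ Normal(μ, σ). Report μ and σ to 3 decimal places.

If T ~ Lognormal(μ,σ) then ln T ~ Normal(μ,σ), so the p-quantile of ln T is μ + z_p·σ.
ln(44.5) = 3.795 and ln(194) = 5.268; z_{0.07} = -1.476, z_{0.74} = 0.6433.
σ = (5.268 − 3.795)/(0.6433 − (-1.476)) = 0.695.
μ = 3.795 − (-1.476)·0.695 = 4.821.

μ ≈ 4.821, σ ≈ 0.695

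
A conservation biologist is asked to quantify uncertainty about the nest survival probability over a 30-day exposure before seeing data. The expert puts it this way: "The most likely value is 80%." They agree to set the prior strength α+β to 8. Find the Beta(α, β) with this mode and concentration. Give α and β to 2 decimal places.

α = 5.80, β = 2.20

For α,β > 1 the Beta mode is (α−1)/(α+β−2). With α+β = 8, the mode is (α−1)/6.
Set (α−1)/6 = 0.8 → α = 1 + 0.8·6 = 5.80.
β = 8 − α = 2.20.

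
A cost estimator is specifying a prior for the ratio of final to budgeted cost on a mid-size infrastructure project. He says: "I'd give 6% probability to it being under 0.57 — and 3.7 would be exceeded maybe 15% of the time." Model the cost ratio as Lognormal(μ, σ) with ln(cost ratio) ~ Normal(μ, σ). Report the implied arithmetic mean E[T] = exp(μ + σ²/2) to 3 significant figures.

If T ~ Lognormal(μ,σ) then ln T ~ Normal(μ,σ), so the p-quantile of ln T is μ + z_p·σ.
ln(0.57) = -0.5621 and ln(3.7) = 1.308; z_{0.06} = -1.555, z_{0.85} = 1.036.
σ = (1.308 − -0.5621)/(1.036 − (-1.555)) = 0.722.
μ = -0.5621 − (-1.555)·0.722 = 0.560.
E[T] = exp(μ + σ²/2) = exp(0.560 + 0.2605) = 2.27.

E[T] ≈ 2.27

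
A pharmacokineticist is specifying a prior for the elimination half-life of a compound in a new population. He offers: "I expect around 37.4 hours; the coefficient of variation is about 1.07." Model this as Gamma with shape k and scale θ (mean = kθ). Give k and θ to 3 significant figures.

For Gamma(k, scale θ): mean = kθ, variance = kθ², so CV = 1/√k.
CV = 1.07, hence k = 1/CV² = 0.873.
Then θ = mean/k = 37.4/0.873 = 42.8.

k ≈ 0.873, θ ≈ 42.8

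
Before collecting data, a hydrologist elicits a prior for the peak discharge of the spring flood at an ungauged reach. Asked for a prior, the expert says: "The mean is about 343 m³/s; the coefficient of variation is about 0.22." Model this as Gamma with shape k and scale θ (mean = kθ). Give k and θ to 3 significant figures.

For Gamma(k, scale θ): mean = kθ, variance = kθ², so CV = 1/√k.
CV = 0.22, hence k = 1/CV² = 20.7.
Then θ = mean/k = 343/20.7 = 16.6.

k ≈ 20.7, θ ≈ 16.6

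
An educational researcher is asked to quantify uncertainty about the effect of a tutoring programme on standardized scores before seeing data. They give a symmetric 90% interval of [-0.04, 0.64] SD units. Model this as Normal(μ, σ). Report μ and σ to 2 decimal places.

A symmetric 90% interval runs μ ± z·σ with z = 1.645.
Half-width = 0.34, so σ = 0.34/1.645 = 0.21.
μ is the interval midpoint, 0.30.

μ = 0.30, σ = 0.21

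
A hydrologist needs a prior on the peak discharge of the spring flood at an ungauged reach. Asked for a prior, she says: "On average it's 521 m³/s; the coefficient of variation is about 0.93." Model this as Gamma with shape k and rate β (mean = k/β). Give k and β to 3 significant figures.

k ≈ 1.16, β ≈ 0.00222

For Gamma(k, rate β): mean = k/β, variance = k/β², so CV = 1/√k.
CV = 0.93, hence k = 1/CV² = 1.16.
Then β = k/mean = 1.16/521 = 0.00222.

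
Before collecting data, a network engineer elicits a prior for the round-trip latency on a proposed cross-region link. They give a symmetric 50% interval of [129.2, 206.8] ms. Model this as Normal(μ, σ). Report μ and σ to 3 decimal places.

μ = 168.000, σ = 57.525

A symmetric 50% interval runs μ ± z·σ with z = 0.6745.
Half-width = 38.8, so σ = 38.8/0.6745 = 57.525.
μ is the interval midpoint, 168.000.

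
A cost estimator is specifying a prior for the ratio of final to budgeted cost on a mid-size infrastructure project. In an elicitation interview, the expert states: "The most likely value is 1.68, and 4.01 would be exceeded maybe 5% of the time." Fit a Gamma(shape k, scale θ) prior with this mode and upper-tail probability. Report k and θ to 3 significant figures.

k ≈ 4.61, θ ≈ 0.466

Gamma(k,θ) with k>1 has mode (k−1)θ, so θ = 1.68/(k−1).
Need P(X < 4.01) = 0.95 with θ tied to k this way. Start at k = 2, θ = 1.68: P(X<4.01) ≈ 0.689.
Too low — raise k to concentrate. Iterating converges to k ≈ 4.61.
Then θ = 1.68/(4.61−1) ≈ 0.466.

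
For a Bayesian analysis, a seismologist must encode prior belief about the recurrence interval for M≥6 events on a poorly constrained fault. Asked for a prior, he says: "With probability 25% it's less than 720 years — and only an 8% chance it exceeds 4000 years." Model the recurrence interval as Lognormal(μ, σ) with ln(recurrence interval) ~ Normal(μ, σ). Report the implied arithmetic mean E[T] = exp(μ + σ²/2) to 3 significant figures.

If T ~ Lognormal(μ,σ) then ln T ~ Normal(μ,σ), so the p-quantile of ln T is μ + z_p·σ.
ln(720) = 6.579 and ln(4000) = 8.294; z_{0.25} = -0.6745, z_{0.92} = 1.405.
σ = (8.294 − 6.579)/(1.405 − (-0.6745)) = 0.825.
μ = 6.579 − (-0.6745)·0.825 = 7.135.
E[T] = exp(μ + σ²/2) = exp(7.135 + 0.3400) = 1760 years.

E[T] ≈ 1760 years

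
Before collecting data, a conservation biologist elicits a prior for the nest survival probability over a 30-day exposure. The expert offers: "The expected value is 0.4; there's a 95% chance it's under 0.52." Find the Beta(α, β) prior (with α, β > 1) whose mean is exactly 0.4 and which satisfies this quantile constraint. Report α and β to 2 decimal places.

α ≈ 18.45, β ≈ 27.67

With mean 0.4 fixed, write α = 0.4s, β = 0.6s where s = α+β.
Need P(θ < 0.52) = 0.95 under Beta(0.4s, 0.6s). Normal approximation: (q−m)/√(m(1−m)/s) ≈ z_{0.95} = 1.64, so s ≈ 0.4·0.6·(1.64)²/(0.52−0.4)² = 45.1.
At s = 45.1: P(θ<0.52) ≈ 0.948. Adjusting to match 0.95 gives s ≈ 46.11.
So α = 0.4·46.11 ≈ 18.45, β = 0.6·46.11 ≈ 27.67.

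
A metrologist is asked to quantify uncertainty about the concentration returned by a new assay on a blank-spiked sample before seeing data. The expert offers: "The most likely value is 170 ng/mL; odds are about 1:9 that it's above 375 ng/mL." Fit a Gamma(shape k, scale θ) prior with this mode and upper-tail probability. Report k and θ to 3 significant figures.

k ≈ 4.07, θ ≈ 55.3

Gamma(k,θ) with k>1 has mode (k−1)θ, so θ = 170/(k−1).
Need P(X < 375) = 0.9 with θ tied to k this way. Start at k = 2, θ = 170: P(X<375) ≈ 0.647.
Too low — raise k to concentrate. Iterating converges to k ≈ 4.07.
Then θ = 170/(4.07−1) ≈ 55.3.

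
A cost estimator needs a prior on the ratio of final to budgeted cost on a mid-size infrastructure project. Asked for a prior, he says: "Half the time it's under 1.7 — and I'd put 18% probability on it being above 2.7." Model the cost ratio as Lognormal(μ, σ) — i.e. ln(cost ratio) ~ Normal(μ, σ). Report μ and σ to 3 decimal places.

If T ~ Lognormal(μ,σ) then ln T ~ Normal(μ,σ), so the p-quantile of ln T is μ + z_p·σ.
ln(1.7) = 0.5306 and ln(2.7) = 0.9933; z_{0.5} = 0, z_{0.82} = 0.9154.
σ = (0.9933 − 0.5306)/(0.9154 − (0)) = 0.505.
μ = 0.5306 − (0)·0.505 = 0.531.

μ ≈ 0.531, σ ≈ 0.505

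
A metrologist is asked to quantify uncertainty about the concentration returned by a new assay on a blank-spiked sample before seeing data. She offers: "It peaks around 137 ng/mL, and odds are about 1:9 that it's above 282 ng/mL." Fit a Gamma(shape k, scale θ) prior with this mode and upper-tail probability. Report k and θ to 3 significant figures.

k ≈ 4.68, θ ≈ 37.2

Gamma(k,θ) with k>1 has mode (k−1)θ, so θ = 137/(k−1).
Need P(X < 282) = 0.9 with θ tied to k this way. Start at k = 2, θ = 137: P(X<282) ≈ 0.610.
Too low — raise k to concentrate. Iterating converges to k ≈ 4.68.
Then θ = 137/(4.68−1) ≈ 37.2.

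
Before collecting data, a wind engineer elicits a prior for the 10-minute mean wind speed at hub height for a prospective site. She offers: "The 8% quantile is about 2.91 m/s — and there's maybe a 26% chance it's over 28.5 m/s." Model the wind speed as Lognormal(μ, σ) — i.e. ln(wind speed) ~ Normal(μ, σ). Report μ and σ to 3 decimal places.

μ ≈ 2.633, σ ≈ 1.114

If T ~ Lognormal(μ,σ) then ln T ~ Normal(μ,σ), so the p-quantile of ln T is μ + z_p·σ.
ln(2.91) = 1.068 and ln(28.5) = 3.35; z_{0.08} = -1.405, z_{0.74} = 0.6433.
σ = (3.35 − 1.068)/(0.6433 − (-1.405)) = 1.114.
μ = 1.068 − (-1.405)·1.114 = 2.633.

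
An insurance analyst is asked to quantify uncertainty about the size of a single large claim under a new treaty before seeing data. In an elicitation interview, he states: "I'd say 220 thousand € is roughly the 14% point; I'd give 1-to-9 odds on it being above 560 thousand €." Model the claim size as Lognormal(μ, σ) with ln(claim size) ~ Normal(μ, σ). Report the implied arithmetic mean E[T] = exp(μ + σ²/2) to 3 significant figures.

If T ~ Lognormal(μ,σ) then ln T ~ Normal(μ,σ), so the p-quantile of ln T is μ + z_p·σ.
ln(220) = 5.394 and ln(560) = 6.328; z_{0.14} = -1.08, z_{0.9} = 1.282.
σ = (6.328 − 5.394)/(1.282 − (-1.08)) = 0.396.
μ = 5.394 − (-1.08)·0.396 = 5.821.
E[T] = exp(μ + σ²/2) = exp(5.821 + 0.0782) = 365 thousand €.

E[T] ≈ 365 thousand €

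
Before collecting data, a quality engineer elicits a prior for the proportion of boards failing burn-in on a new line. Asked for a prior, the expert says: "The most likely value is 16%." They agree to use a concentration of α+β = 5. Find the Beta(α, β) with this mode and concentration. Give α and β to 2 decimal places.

α = 1.48, β = 3.52

For α,β > 1 the Beta mode is (α−1)/(α+β−2). With α+β = 5, the mode is (α−1)/3.
Set (α−1)/3 = 0.16 → α = 1 + 0.16·3 = 1.48.
β = 5 − α = 3.52.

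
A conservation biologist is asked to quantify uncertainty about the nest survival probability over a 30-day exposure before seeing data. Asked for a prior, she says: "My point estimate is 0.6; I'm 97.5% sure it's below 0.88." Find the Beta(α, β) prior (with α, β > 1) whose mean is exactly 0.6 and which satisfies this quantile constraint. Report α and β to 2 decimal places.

α ≈ 5.08, β ≈ 3.38

With mean 0.6 fixed, write α = 0.6s, β = 0.4s where s = α+β.
Need P(θ < 0.88) = 0.975 under Beta(0.6s, 0.4s). Normal approximation: (q−m)/√(m(1−m)/s) ≈ z_{0.975} = 1.96, so s ≈ 0.6·0.4·(1.96)²/(0.88−0.6)² = 11.8.
At s = 11.8: P(θ<0.88) ≈ 0.990. Adjusting to match 0.975 gives s ≈ 8.46.
So α = 0.6·8.46 ≈ 5.08, β = 0.4·8.46 ≈ 3.38.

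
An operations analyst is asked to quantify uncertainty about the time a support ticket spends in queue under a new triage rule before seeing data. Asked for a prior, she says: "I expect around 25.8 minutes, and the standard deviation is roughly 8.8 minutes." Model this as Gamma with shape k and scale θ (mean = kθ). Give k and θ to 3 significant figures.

k ≈ 8.6, θ ≈ 3

For Gamma(k, scale θ): mean = kθ, variance = kθ², so CV = 1/√k.
CV = SD/mean = 8.8/25.8 = 0.3411, hence k = 1/CV² = 8.6.
Then θ = mean/k = 25.8/8.6 = 3.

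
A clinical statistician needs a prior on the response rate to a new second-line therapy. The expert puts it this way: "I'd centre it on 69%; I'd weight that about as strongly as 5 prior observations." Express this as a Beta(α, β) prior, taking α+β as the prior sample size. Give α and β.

Under the effective-sample-size interpretation, Beta(α, β) has prior mean α/(α+β) and prior sample size α+β.
So α+β = 5 and α/(α+β) = 0.69, giving α = 0.69·5 = 3.45 and β = 5 − 3.45 = 1.55.

α = 3.45, β = 1.55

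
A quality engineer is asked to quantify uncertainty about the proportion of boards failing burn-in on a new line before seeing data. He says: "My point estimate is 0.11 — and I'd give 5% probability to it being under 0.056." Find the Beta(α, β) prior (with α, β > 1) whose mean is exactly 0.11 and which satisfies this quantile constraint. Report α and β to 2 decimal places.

α ≈ 7.75, β ≈ 62.70

With mean 0.11 fixed, write α = 0.11s, β = 0.89s where s = α+β.
Need P(θ < 0.056) = 0.05 under Beta(0.11s, 0.89s). Normal approximation: (q−m)/√(m(1−m)/s) ≈ z_{0.05} = -1.64, so s ≈ 0.11·0.89·(-1.64)²/(0.056−0.11)² = 90.8.
At s = 90.8: P(θ<0.056) ≈ 0.029. Adjusting to match 0.05 gives s ≈ 70.45.
So α = 0.11·70.45 ≈ 7.75, β = 0.89·70.45 ≈ 62.70.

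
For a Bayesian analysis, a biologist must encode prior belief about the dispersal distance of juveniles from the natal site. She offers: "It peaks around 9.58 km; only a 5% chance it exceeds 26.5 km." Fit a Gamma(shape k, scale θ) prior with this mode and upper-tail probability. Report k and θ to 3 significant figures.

Gamma(k,θ) with k>1 has mode (k−1)θ, so θ = 9.58/(k−1).
Need P(X < 26.5) = 0.95 with θ tied to k this way. Start at k = 2, θ = 9.58: P(X<26.5) ≈ 0.763.
Too low — raise k to concentrate. Iterating converges to k ≈ 3.59.
Then θ = 9.58/(3.59−1) ≈ 3.7.

k ≈ 3.59, θ ≈ 3.7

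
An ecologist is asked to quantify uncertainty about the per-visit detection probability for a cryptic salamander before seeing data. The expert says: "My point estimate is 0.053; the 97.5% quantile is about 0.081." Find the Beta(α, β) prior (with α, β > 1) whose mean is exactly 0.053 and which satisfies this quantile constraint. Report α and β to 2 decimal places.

α ≈ 15.89, β ≈ 283.87

With mean 0.053 fixed, write α = 0.053s, β = 0.947s where s = α+β.
Need P(θ < 0.081) = 0.975 under Beta(0.053s, 0.947s). Normal approximation: (q−m)/√(m(1−m)/s) ≈ z_{0.975} = 1.96, so s ≈ 0.053·0.947·(1.96)²/(0.081−0.053)² = 245.9.
At s = 245.9: P(θ<0.081) ≈ 0.963. Adjusting to match 0.975 gives s ≈ 299.75.
So α = 0.053·299.75 ≈ 15.89, β = 0.947·299.75 ≈ 283.87.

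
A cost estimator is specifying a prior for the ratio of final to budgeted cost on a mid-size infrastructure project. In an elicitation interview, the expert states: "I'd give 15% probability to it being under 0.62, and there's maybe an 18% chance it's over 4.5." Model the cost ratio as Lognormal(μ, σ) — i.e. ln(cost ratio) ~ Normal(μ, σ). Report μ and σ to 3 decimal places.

μ ≈ 0.574, σ ≈ 1.016

If T ~ Lognormal(μ,σ) then ln T ~ Normal(μ,σ), so the p-quantile of ln T is μ + z_p·σ.
ln(0.62) = -0.478 and ln(4.5) = 1.504; z_{0.15} = -1.036, z_{0.82} = 0.9154.
σ = (1.504 − -0.478)/(0.9154 − (-1.036)) = 1.016.
μ = -0.478 − (-1.036)·1.016 = 0.574.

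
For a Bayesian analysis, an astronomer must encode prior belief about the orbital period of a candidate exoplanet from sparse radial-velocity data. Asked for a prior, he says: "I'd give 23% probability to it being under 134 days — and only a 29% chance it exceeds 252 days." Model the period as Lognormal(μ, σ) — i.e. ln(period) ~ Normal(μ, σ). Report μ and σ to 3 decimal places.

If T ~ Lognormal(μ,σ) then ln T ~ Normal(μ,σ), so the p-quantile of ln T is μ + z_p·σ.
ln(134) = 4.898 and ln(252) = 5.529; z_{0.23} = -0.7388, z_{0.71} = 0.5534.
σ = (5.529 − 4.898)/(0.5534 − (-0.7388)) = 0.489.
μ = 4.898 − (-0.7388)·0.489 = 5.259.

μ ≈ 5.259, σ ≈ 0.489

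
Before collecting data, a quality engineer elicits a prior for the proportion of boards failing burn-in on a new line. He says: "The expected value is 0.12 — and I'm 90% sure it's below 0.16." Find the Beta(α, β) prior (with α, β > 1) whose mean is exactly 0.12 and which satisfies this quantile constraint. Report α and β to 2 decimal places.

α ≈ 13.76, β ≈ 100.88

With mean 0.12 fixed, write α = 0.12s, β = 0.88s where s = α+β.
Need P(θ < 0.16) = 0.9 under Beta(0.12s, 0.88s). Normal approximation: (q−m)/√(m(1−m)/s) ≈ z_{0.9} = 1.28, so s ≈ 0.12·0.88·(1.28)²/(0.16−0.12)² = 108.4.
At s = 108.4: P(θ<0.16) ≈ 0.894. Adjusting to match 0.9 gives s ≈ 114.64.
So α = 0.12·114.64 ≈ 13.76, β = 0.88·114.64 ≈ 100.88.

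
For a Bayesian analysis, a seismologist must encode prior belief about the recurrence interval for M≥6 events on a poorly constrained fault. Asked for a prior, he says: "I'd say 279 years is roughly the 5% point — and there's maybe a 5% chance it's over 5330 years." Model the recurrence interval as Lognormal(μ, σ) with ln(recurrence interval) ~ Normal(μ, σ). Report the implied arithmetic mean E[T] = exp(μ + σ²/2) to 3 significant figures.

If T ~ Lognormal(μ,σ) then ln T ~ Normal(μ,σ), so the p-quantile of ln T is μ + z_p·σ.
ln(279) = 5.631 and ln(5330) = 8.581; z_{0.05} = -1.645, z_{0.95} = 1.645.
σ = (8.581 − 5.631)/(1.645 − (-1.645)) = 0.897.
μ = 5.631 − (-1.645)·0.897 = 7.106.
E[T] = exp(μ + σ²/2) = exp(7.106 + 0.4020) = 1820 years.

E[T] ≈ 1820 years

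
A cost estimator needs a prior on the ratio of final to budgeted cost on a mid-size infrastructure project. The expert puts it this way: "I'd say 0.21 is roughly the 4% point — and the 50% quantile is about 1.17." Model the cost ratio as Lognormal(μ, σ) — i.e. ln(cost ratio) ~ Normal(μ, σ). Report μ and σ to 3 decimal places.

If T ~ Lognormal(μ,σ) then ln T ~ Normal(μ,σ), so the p-quantile of ln T is μ + z_p·σ.
ln(0.21) = -1.561 and ln(1.17) = 0.157; z_{0.04} = -1.751, z_{0.5} = 0.
σ = (0.157 − -1.561)/(0 − (-1.751)) = 0.981.
μ = -1.561 − (-1.751)·0.981 = 0.157.

μ ≈ 0.157, σ ≈ 0.981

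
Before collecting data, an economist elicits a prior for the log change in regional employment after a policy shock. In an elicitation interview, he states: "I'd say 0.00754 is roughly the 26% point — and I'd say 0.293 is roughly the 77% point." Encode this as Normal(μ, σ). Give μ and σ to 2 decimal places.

For Normal(μ,σ), the p-quantile is μ + z_p·σ. Here z_{0.26} = -0.6433, z_{0.77} = 0.7388.
So 0.00754 = μ − 0.6433σ and 0.293 = μ + 0.7388σ.
Subtracting: σ = (0.293 − 0.00754)/(0.7388 − (-0.6433)) = 0.21.
Then μ = 0.00754 − (-0.6433)·0.21 = 0.14.

μ = 0.14, σ = 0.21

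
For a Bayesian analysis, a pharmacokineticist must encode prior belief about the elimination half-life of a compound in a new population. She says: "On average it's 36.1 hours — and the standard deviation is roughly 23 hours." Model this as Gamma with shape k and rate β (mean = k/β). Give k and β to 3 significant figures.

k ≈ 2.46, β ≈ 0.0682

For Gamma(k, rate β): mean = k/β, variance = k/β², so CV = 1/√k.
CV = SD/mean = 23/36.1 = 0.6371, hence k = 1/CV² = 2.46.
Then β = k/mean = 2.46/36.1 = 0.0682.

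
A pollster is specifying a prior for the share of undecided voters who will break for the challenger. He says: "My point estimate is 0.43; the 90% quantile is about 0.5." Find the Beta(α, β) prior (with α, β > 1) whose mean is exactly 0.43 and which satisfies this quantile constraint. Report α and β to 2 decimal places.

α ≈ 35.55, β ≈ 47.12

With mean 0.43 fixed, write α = 0.43s, β = 0.57s where s = α+β.
Need P(θ < 0.5) = 0.9 under Beta(0.43s, 0.57s). Normal approximation: (q−m)/√(m(1−m)/s) ≈ z_{0.9} = 1.28, so s ≈ 0.43·0.57·(1.28)²/(0.5−0.43)² = 82.2.
At s = 82.2: P(θ<0.5) ≈ 0.899. Adjusting to match 0.9 gives s ≈ 82.67.
So α = 0.43·82.67 ≈ 35.55, β = 0.57·82.67 ≈ 47.12.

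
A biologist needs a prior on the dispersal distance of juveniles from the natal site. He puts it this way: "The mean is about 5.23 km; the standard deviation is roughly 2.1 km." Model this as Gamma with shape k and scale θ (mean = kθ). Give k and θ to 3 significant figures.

For Gamma(k, scale θ): mean = kθ, variance = kθ², so CV = 1/√k.
CV = SD/mean = 2.1/5.23 = 0.4015, hence k = 1/CV² = 6.2.
Then θ = mean/k = 5.23/6.2 = 0.843.

k ≈ 6.2, θ ≈ 0.843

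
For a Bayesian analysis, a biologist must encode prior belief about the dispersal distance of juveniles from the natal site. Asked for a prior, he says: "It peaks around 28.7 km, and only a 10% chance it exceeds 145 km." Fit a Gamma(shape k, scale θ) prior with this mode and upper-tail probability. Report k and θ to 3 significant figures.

Gamma(k,θ) with k>1 has mode (k−1)θ, so θ = 28.7/(k−1).
Need P(X < 145) = 0.9 with θ tied to k this way. Start at k = 2, θ = 28.7: P(X<145) ≈ 0.961.
Too high — lower k to spread out. Iterating converges to k ≈ 1.67.
Then θ = 28.7/(1.67−1) ≈ 42.7.

k ≈ 1.67, θ ≈ 42.7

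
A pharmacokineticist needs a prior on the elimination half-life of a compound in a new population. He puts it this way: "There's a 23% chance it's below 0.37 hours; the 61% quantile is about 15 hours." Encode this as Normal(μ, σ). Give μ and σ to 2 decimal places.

μ = 10.99, σ = 14.37

For Normal(μ,σ), the p-quantile is μ + z_p·σ. Here z_{0.23} = -0.7388, z_{0.61} = 0.2793.
So 0.37 = μ − 0.7388σ and 15 = μ + 0.2793σ.
Subtracting: σ = (15 − 0.37)/(0.2793 − (-0.7388)) = 14.37.
Then μ = 0.37 − (-0.7388)·14.37 = 10.99.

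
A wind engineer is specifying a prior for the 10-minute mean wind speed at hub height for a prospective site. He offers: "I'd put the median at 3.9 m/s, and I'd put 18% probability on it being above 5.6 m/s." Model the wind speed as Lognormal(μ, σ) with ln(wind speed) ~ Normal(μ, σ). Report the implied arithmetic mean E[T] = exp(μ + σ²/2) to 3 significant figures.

E[T] ≈ 4.22 m/s

If T ~ Lognormal(μ,σ) then ln T ~ Normal(μ,σ), so the p-quantile of ln T is μ + z_p·σ.
ln(3.9) = 1.361 and ln(5.6) = 1.723; z_{0.5} = 0, z_{0.82} = 0.9154.
σ = (1.723 − 1.361)/(0.9154 − (0)) = 0.395.
μ = 1.361 − (0)·0.395 = 1.361.
E[T] = exp(μ + σ²/2) = exp(1.361 + 0.0781) = 4.22 m/s.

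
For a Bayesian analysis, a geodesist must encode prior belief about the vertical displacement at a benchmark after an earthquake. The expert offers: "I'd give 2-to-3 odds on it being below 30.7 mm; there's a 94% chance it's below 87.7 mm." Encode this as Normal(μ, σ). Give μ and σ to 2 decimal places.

μ = 38.69, σ = 31.52

The p-quantile of Normal(μ,σ) is μ + z_p·σ, with z_{0.4} = -0.2533 and z_{0.94} = 1.555.
Eliminate σ: μ = (z₂·x₁ − z₁·x₂)/(z₂ − z₁) = (1.555·30.7 − (-0.2533)·87.7)/1.808 = 38.69.
Then σ = (x₂ − x₁)/(z₂ − z₁) = (87.7 − 30.7)/1.808 = 31.52.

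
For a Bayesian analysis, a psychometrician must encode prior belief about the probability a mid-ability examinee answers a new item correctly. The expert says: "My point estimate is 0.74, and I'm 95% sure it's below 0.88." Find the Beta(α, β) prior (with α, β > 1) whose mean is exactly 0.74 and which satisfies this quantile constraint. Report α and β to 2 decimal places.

With mean 0.74 fixed, write α = 0.74s, β = 0.26s where s = α+β.
Need P(θ < 0.88) = 0.95 under Beta(0.74s, 0.26s). Normal approximation: (q−m)/√(m(1−m)/s) ≈ z_{0.95} = 1.64, so s ≈ 0.74·0.26·(1.64)²/(0.88−0.74)² = 26.6.
At s = 26.6: P(θ<0.88) ≈ 0.970. Adjusting to match 0.95 gives s ≈ 20.97.
So α = 0.74·20.97 ≈ 15.52, β = 0.26·20.97 ≈ 5.45.

α ≈ 15.52, β ≈ 5.45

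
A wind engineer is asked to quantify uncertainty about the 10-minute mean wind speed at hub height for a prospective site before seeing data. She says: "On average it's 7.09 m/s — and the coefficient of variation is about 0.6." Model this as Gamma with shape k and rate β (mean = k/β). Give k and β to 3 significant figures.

k ≈ 2.78, β ≈ 0.392

For Gamma(k, rate β): mean = k/β, variance = k/β², so CV = 1/√k.
CV = 0.6, hence k = 1/CV² = 2.78.
Then β = k/mean = 2.78/7.09 = 0.392.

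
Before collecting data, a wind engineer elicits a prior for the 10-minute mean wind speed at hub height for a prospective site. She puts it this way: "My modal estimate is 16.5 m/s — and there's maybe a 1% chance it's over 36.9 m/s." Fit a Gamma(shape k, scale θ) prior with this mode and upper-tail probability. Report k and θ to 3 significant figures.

Gamma(k,θ) with k>1 has mode (k−1)θ, so θ = 16.5/(k−1).
Need P(X < 36.9) = 0.99 with θ tied to k this way. Start at k = 2, θ = 16.5: P(X<36.9) ≈ 0.654.
Too low — raise k to concentrate. Iterating converges to k ≈ 8.42.
Then θ = 16.5/(8.42−1) ≈ 2.22.

k ≈ 8.42, θ ≈ 2.22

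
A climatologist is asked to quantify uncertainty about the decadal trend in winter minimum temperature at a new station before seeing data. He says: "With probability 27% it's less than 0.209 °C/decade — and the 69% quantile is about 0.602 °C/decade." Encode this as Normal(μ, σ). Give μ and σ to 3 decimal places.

For Normal(μ,σ), the p-quantile is μ + z_p·σ. Here z_{0.27} = -0.6128, z_{0.69} = 0.4959.
So 0.209 = μ − 0.6128σ and 0.602 = μ + 0.4959σ.
Subtracting: σ = (0.602 − 0.209)/(0.4959 − (-0.6128)) = 0.354.
Then μ = 0.209 − (-0.6128)·0.354 = 0.426.

μ = 0.426, σ = 0.354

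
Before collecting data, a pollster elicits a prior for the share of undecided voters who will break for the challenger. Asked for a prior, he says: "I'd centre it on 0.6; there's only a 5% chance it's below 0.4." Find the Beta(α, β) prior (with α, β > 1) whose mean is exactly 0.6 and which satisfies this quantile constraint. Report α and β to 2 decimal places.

α ≈ 9.90, β ≈ 6.60

With mean 0.6 fixed, write α = 0.6s, β = 0.4s where s = α+β.
Need P(θ < 0.4) = 0.05 under Beta(0.6s, 0.4s). Normal approximation: (q−m)/√(m(1−m)/s) ≈ z_{0.05} = -1.64, so s ≈ 0.6·0.4·(-1.64)²/(0.4−0.6)² = 16.2.
At s = 16.2: P(θ<0.4) ≈ 0.051. Adjusting to match 0.05 gives s ≈ 16.50.
So α = 0.6·16.50 ≈ 9.90, β = 0.4·16.50 ≈ 6.60.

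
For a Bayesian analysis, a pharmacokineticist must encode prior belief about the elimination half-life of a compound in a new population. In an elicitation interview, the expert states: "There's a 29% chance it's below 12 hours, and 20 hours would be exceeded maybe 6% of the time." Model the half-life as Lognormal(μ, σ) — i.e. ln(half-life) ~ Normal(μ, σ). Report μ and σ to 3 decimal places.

If T ~ Lognormal(μ,σ) then ln T ~ Normal(μ,σ), so the p-quantile of ln T is μ + z_p·σ.
ln(12) = 2.485 and ln(20) = 2.996; z_{0.29} = -0.5534, z_{0.94} = 1.555.
σ = (2.996 − 2.485)/(1.555 − (-0.5534)) = 0.242.
μ = 2.485 − (-0.5534)·0.242 = 2.619.

μ ≈ 2.619, σ ≈ 0.242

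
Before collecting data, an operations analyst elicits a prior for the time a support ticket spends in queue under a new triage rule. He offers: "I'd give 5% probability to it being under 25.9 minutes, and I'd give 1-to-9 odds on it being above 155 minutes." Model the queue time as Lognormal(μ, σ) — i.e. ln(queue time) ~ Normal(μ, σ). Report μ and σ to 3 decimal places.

If T ~ Lognormal(μ,σ) then ln T ~ Normal(μ,σ), so the p-quantile of ln T is μ + z_p·σ.
ln(25.9) = 3.254 and ln(155) = 5.043; z_{0.05} = -1.645, z_{0.9} = 1.282.
σ = (5.043 − 3.254)/(1.282 − (-1.645)) = 0.611.
μ = 3.254 − (-1.645)·0.611 = 4.260.

μ ≈ 4.260, σ ≈ 0.611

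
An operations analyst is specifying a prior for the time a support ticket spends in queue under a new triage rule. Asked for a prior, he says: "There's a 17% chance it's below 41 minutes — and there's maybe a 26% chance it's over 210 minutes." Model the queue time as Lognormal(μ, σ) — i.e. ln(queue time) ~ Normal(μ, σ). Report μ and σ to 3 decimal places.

If T ~ Lognormal(μ,σ) then ln T ~ Normal(μ,σ), so the p-quantile of ln T is μ + z_p·σ.
ln(41) = 3.714 and ln(210) = 5.347; z_{0.17} = -0.9542, z_{0.74} = 0.6433.
σ = (5.347 − 3.714)/(0.6433 − (-0.9542)) = 1.023.
μ = 3.714 − (-0.9542)·1.023 = 4.689.

μ ≈ 4.689, σ ≈ 1.023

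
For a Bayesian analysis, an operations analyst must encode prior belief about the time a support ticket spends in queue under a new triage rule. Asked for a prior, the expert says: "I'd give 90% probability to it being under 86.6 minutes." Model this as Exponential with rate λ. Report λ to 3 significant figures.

λ ≈ 0.0266

P(T < 86.6) = 1 − e^(−λ·86.6) = 0.9, so λ = −ln(1−0.9)/86.6 = −ln(0.1)/86.6 = 0.0266.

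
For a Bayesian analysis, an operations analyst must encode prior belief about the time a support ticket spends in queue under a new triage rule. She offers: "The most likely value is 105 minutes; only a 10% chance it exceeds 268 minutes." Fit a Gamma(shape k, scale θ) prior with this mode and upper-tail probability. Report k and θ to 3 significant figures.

Gamma(k,θ) with k>1 has mode (k−1)θ, so θ = 105/(k−1).
Need P(X < 268) = 0.9 with θ tied to k this way. Start at k = 2, θ = 105: P(X<268) ≈ 0.723.
Too low — raise k to concentrate. Iterating converges to k ≈ 3.19.
Then θ = 105/(3.19−1) ≈ 48.

k ≈ 3.19, θ ≈ 48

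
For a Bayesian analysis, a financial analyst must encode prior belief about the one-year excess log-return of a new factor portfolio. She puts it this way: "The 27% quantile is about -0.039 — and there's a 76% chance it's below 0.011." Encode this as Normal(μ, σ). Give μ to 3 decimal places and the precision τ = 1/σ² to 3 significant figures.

μ = -0.016, τ = 696

For Normal(μ,σ), the p-quantile is μ + z_p·σ. Here z_{0.27} = -0.6128, z_{0.76} = 0.7063.
So -0.039 = μ − 0.6128σ and 0.011 = μ + 0.7063σ.
Subtracting: σ = (0.011 − -0.039)/(0.7063 − (-0.6128)) = 0.038.
Then μ = -0.039 − (-0.6128)·0.038 = -0.016.
Precision τ = 1/σ² = 1/0.0379² = 696.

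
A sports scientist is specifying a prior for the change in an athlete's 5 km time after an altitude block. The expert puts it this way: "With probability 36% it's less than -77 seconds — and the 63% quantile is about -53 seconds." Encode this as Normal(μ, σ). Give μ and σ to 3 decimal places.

For Normal(μ,σ), the p-quantile is μ + z_p·σ. Here z_{0.36} = -0.3585, z_{0.63} = 0.3319.
So -77 = μ − 0.3585σ and -53 = μ + 0.3319σ.
Subtracting: σ = (-53 − -77)/(0.3319 − (-0.3585)) = 34.767.
Then μ = -77 − (-0.3585)·34.767 = -64.538.

μ = -64.538, σ = 34.767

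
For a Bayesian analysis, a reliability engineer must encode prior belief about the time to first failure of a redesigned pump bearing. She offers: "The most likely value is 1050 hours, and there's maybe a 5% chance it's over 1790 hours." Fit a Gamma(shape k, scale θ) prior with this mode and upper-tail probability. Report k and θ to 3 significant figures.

k ≈ 10.8, θ ≈ 107

Gamma(k,θ) with k>1 has mode (k−1)θ, so θ = 1050/(k−1).
Need P(X < 1790) = 0.95 with θ tied to k this way. Start at k = 2, θ = 1050: P(X<1790) ≈ 0.508.
Too low — raise k to concentrate. Iterating converges to k ≈ 10.8.
Then θ = 1050/(10.8−1) ≈ 107.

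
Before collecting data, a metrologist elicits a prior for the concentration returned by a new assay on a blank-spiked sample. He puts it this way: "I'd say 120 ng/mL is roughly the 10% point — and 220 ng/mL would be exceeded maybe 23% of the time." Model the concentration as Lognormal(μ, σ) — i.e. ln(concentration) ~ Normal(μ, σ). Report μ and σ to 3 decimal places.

If T ~ Lognormal(μ,σ) then ln T ~ Normal(μ,σ), so the p-quantile of ln T is μ + z_p·σ.
ln(120) = 4.787 and ln(220) = 5.394; z_{0.1} = -1.282, z_{0.77} = 0.7388.
σ = (5.394 − 4.787)/(0.7388 − (-1.282)) = 0.300.
μ = 4.787 − (-1.282)·0.300 = 5.172.

μ ≈ 5.172, σ ≈ 0.300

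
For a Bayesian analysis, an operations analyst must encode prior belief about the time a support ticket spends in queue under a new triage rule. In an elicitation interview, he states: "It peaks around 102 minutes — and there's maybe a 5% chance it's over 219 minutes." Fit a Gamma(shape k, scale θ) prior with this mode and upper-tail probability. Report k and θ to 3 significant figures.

k ≈ 5.72, θ ≈ 21.6

Gamma(k,θ) with k>1 has mode (k−1)θ, so θ = 102/(k−1).
Need P(X < 219) = 0.95 with θ tied to k this way. Start at k = 2, θ = 102: P(X<219) ≈ 0.632.
Too low — raise k to concentrate. Iterating converges to k ≈ 5.72.
Then θ = 102/(5.72−1) ≈ 21.6.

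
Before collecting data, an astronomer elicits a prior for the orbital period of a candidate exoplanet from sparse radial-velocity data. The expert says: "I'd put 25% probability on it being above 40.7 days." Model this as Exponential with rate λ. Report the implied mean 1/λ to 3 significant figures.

P(T > 40.7) = e^(−λ·40.7) = 0.25, so λ = −ln(0.25)/40.7 = 0.0341.
Mean = 1/λ = 29.4 days.

mean ≈ 29.4 days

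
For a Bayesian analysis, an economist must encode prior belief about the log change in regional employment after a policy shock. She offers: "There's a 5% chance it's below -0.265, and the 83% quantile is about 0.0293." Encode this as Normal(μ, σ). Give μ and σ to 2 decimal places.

μ = -0.08, σ = 0.11

The p-quantile of Normal(μ,σ) is μ + z_p·σ, with z_{0.05} = -1.645 and z_{0.83} = 0.9542.
Eliminate σ: μ = (z₂·x₁ − z₁·x₂)/(z₂ − z₁) = (0.9542·-0.265 − (-1.645)·0.0293)/2.599 = -0.08.
Then σ = (x₂ − x₁)/(z₂ − z₁) = (0.0293 − -0.265)/2.599 = 0.11.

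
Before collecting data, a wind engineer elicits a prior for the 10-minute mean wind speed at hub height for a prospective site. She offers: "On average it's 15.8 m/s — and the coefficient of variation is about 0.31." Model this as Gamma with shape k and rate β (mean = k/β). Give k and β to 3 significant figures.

For Gamma(k, rate β): mean = k/β, variance = k/β², so CV = 1/√k.
CV = 0.31, hence k = 1/CV² = 10.4.
Then β = k/mean = 10.4/15.8 = 0.659.

k ≈ 10.4, β ≈ 0.659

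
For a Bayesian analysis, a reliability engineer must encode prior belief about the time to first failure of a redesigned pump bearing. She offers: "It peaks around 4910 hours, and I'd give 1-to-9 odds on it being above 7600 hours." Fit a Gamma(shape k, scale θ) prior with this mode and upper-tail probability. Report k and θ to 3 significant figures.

Gamma(k,θ) with k>1 has mode (k−1)θ, so θ = 4910/(k−1).
Need P(X < 7600) = 0.9 with θ tied to k this way. Start at k = 2, θ = 4910: P(X<7600) ≈ 0.458.
Too low — raise k to concentrate. Iterating converges to k ≈ 10.8.
Then θ = 4910/(10.8−1) ≈ 501.

k ≈ 10.8, θ ≈ 501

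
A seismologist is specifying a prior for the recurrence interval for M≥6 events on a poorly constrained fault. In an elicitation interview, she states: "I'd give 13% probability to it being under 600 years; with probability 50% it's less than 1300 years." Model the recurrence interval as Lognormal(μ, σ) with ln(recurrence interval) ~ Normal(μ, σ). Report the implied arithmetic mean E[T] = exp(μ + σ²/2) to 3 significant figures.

E[T] ≈ 1650 years

If T ~ Lognormal(μ,σ) then ln T ~ Normal(μ,σ), so the p-quantile of ln T is μ + z_p·σ.
ln(600) = 6.397 and ln(1300) = 7.17; z_{0.13} = -1.126, z_{0.5} = 0.
σ = (7.17 − 6.397)/(0 − (-1.126)) = 0.686.
μ = 6.397 − (-1.126)·0.686 = 7.170.
E[T] = exp(μ + σ²/2) = exp(7.170 + 0.2356) = 1650 years.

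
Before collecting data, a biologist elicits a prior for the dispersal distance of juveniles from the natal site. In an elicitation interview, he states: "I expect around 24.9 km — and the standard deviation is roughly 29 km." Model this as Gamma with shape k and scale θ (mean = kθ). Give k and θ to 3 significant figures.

k ≈ 0.737, θ ≈ 33.8

For Gamma(k, scale θ): mean = kθ, variance = kθ², so CV = 1/√k.
CV = SD/mean = 29/24.9 = 1.165, hence k = 1/CV² = 0.737.
Then θ = mean/k = 24.9/0.737 = 33.8.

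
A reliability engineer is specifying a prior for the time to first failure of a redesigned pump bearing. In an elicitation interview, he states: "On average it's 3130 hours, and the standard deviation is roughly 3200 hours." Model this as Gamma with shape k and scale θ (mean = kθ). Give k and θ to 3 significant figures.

For Gamma(k, scale θ): mean = kθ, variance = kθ², so CV = 1/√k.
CV = SD/mean = 3200/3130 = 1.022, hence k = 1/CV² = 0.957.
Then θ = mean/k = 3130/0.957 = 3270.

k ≈ 0.957, θ ≈ 3270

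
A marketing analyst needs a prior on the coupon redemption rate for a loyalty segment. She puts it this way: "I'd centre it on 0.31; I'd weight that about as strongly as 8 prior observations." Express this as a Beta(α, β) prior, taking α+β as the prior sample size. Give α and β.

Under the effective-sample-size interpretation, Beta(α, β) has prior mean α/(α+β) and prior sample size α+β.
So α+β = 8 and α/(α+β) = 0.31, giving α = 0.31·8 = 2.48 and β = 8 − 2.48 = 5.52.

α = 2.48, β = 5.52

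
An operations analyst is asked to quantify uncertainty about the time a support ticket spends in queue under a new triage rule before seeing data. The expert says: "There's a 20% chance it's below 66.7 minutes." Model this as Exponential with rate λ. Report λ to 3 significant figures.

λ ≈ 0.00335

P(T < 66.7) = 1 − e^(−λ·66.7) = 0.2, so λ = −ln(1−0.2)/66.7 = −ln(0.8)/66.7 = 0.00335.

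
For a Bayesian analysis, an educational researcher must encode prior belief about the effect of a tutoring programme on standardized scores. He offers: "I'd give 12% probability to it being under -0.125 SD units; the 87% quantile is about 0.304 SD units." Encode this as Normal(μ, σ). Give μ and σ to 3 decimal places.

μ = 0.094, σ = 0.186

For Normal(μ,σ), the p-quantile is μ + z_p·σ. Here z_{0.12} = -1.175, z_{0.87} = 1.126.
So -0.125 = μ − 1.175σ and 0.304 = μ + 1.126σ.
Subtracting: σ = (0.304 − -0.125)/(1.126 − (-1.175)) = 0.186.
Then μ = -0.125 − (-1.175)·0.186 = 0.094.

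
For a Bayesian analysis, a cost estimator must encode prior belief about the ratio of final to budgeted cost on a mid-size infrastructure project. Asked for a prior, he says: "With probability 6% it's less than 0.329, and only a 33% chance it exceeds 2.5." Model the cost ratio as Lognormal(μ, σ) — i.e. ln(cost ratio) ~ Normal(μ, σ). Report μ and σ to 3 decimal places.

If T ~ Lognormal(μ,σ) then ln T ~ Normal(μ,σ), so the p-quantile of ln T is μ + z_p·σ.
ln(0.329) = -1.112 and ln(2.5) = 0.9163; z_{0.06} = -1.555, z_{0.67} = 0.4399.
σ = (0.9163 − -1.112)/(0.4399 − (-1.555)) = 1.017.
μ = -1.112 − (-1.555)·1.017 = 0.469.

μ ≈ 0.469, σ ≈ 1.017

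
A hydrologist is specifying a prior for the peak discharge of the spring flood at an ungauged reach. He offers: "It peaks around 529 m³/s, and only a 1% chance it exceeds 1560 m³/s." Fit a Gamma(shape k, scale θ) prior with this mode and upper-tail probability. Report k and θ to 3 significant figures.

k ≈ 4.87, θ ≈ 137

Gamma(k,θ) with k>1 has mode (k−1)θ, so θ = 529/(k−1).
Need P(X < 1560) = 0.99 with θ tied to k this way. Start at k = 2, θ = 529: P(X<1560) ≈ 0.793.
Too low — raise k to concentrate. Iterating converges to k ≈ 4.87.
Then θ = 529/(4.87−1) ≈ 137.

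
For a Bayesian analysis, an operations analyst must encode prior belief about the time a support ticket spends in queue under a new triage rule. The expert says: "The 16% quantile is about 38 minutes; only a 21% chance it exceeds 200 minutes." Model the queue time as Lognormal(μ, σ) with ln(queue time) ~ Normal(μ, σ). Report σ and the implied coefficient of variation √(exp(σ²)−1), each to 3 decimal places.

σ ≈ 0.922, CV ≈ 1.158

If T ~ Lognormal(μ,σ) then ln T ~ Normal(μ,σ), so the p-quantile of ln T is μ + z_p·σ.
ln(38) = 3.638 and ln(200) = 5.298; z_{0.16} = -0.9945, z_{0.79} = 0.8064.
σ = (5.298 − 3.638)/(0.8064 − (-0.9945)) = 0.922.
μ = 3.638 − (-0.9945)·0.922 = 4.555.
CV = √(exp(σ²)−1) = √(exp(0.8504)−1) = 1.158.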